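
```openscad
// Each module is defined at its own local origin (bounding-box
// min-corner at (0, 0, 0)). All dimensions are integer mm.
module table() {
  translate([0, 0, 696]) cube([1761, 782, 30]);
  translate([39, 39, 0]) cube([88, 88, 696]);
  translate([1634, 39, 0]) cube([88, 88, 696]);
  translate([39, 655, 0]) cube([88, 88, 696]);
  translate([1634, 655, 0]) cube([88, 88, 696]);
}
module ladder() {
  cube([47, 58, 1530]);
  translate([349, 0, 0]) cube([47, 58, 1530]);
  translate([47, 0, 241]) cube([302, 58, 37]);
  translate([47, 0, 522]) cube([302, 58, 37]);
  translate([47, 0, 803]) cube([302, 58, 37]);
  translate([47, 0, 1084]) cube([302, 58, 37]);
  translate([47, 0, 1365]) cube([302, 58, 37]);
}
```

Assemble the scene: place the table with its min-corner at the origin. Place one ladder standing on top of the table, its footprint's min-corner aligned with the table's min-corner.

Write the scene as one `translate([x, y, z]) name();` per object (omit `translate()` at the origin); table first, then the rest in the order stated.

table();
translate([0, 0, 726]) ladder();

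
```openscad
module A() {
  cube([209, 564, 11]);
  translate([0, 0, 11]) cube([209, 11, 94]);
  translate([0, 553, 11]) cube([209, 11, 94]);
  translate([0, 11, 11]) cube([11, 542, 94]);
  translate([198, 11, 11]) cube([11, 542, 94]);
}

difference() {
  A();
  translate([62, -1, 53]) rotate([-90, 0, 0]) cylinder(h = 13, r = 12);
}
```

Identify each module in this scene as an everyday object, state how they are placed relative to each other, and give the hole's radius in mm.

A is an open box. The open box has a circular hole through its front wall. The hole's radius is 12 mm.

The subtracted cylinder has r = 12 mm.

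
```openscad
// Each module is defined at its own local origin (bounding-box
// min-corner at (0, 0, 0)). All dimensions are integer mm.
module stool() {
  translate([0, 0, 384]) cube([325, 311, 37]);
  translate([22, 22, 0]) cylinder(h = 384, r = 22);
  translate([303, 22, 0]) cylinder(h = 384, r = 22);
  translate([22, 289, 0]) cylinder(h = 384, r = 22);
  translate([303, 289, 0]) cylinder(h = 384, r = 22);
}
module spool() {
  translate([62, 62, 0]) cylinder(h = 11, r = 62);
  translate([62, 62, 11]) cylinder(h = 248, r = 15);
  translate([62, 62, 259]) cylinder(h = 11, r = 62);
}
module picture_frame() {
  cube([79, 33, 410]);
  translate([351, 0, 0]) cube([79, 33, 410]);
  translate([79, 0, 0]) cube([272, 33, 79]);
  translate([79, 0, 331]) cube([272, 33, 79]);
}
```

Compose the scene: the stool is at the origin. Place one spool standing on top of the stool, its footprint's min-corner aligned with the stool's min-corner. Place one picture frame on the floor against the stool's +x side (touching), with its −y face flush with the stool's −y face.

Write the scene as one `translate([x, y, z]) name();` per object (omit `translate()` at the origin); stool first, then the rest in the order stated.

stool();
translate([0, 0, 421]) spool();
translate([325, 0, 0]) picture_frame();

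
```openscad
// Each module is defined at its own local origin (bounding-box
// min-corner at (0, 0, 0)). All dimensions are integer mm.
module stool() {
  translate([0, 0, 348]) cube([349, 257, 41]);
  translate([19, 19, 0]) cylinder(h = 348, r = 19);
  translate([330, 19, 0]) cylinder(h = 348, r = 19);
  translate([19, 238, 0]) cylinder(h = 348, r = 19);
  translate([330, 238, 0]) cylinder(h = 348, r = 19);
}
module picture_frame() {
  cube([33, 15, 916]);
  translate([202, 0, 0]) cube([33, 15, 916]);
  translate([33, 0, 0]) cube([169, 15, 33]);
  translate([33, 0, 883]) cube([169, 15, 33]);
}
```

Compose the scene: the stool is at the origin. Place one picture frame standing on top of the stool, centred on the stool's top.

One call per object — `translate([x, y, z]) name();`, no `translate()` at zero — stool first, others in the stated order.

stool();
translate([57, 121, 389]) picture_frame();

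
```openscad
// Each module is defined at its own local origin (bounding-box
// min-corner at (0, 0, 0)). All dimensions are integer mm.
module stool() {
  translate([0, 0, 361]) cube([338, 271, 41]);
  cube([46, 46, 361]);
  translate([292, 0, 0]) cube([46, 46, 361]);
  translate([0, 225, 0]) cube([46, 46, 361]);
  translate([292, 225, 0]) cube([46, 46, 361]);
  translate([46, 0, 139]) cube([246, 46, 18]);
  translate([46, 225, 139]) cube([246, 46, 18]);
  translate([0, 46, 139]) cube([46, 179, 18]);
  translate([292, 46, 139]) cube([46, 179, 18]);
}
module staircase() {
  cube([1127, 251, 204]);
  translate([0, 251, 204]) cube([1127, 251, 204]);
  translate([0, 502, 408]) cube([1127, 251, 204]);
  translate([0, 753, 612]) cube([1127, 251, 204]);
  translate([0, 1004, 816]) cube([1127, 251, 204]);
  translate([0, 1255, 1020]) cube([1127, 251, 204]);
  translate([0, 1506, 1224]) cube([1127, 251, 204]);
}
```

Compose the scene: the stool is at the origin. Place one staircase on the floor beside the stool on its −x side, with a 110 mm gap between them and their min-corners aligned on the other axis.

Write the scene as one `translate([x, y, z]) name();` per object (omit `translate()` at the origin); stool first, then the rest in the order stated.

stool();
translate([-1237, 0, 0]) staircase();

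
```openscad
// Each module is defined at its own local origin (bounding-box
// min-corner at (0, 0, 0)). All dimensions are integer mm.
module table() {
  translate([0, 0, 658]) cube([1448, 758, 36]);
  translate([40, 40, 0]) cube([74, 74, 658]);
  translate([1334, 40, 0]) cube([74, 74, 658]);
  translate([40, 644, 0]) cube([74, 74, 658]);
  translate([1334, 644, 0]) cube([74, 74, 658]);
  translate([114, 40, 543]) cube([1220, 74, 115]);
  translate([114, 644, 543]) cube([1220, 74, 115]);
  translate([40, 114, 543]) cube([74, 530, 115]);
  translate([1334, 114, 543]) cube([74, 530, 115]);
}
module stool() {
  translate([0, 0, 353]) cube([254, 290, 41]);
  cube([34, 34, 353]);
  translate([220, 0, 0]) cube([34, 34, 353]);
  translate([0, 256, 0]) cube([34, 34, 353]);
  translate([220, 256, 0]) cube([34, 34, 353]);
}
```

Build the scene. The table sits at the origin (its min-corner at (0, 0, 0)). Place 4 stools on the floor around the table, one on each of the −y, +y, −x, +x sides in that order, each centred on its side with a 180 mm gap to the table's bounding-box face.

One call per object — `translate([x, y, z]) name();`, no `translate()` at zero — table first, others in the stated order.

table();
translate([597, -470, 0]) stool();
translate([597, 938, 0]) stool();
translate([-434, 234, 0]) stool();
translate([1628, 234, 0]) stool();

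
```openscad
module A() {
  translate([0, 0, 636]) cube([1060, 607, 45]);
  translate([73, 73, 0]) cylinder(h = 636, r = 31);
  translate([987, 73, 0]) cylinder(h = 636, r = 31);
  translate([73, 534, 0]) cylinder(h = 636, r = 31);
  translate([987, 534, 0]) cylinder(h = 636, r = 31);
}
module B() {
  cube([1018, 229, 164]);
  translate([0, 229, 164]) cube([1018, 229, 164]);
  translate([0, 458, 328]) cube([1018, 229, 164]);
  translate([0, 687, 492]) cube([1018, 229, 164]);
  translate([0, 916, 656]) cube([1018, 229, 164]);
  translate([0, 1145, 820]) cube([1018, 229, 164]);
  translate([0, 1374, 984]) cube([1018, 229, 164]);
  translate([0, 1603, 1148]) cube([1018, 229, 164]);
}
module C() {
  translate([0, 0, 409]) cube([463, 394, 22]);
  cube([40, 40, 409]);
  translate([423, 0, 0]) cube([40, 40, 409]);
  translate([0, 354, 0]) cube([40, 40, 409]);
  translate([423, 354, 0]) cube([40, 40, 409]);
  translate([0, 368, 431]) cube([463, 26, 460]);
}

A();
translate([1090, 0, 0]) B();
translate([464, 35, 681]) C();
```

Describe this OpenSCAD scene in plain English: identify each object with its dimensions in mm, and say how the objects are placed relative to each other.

A is a table with a 1060×607 mm rectangular top, 45 mm thick, top surface at z = 681 mm, supported by four round legs of 62 mm diameter, each leg's bounding box inset 42 mm from the nearest pair of top edges, running from the floor.

B is a straight staircase of 8 solid steps. Each step is 1018 mm wide (x), 229 mm deep (y, the going) and 164 mm tall (the rise). The first step rests on the floor; each subsequent step sits one going further in +y and one rise higher in +z, directly behind and above the previous step with no overlap.

C is a chair. The seat is a 463×394×22 mm slab with its top at z = 431 mm, on four 40×40 mm corner legs (flush with the seat edges, standing on z = 0). A flat backrest 26 mm thick, 460 mm tall, spans the full seat width and rises from the seat top along its +y edge, rear face flush with the rear of the seat.

The staircase is on the floor beside the table on its +x side. The chair is on top of the table.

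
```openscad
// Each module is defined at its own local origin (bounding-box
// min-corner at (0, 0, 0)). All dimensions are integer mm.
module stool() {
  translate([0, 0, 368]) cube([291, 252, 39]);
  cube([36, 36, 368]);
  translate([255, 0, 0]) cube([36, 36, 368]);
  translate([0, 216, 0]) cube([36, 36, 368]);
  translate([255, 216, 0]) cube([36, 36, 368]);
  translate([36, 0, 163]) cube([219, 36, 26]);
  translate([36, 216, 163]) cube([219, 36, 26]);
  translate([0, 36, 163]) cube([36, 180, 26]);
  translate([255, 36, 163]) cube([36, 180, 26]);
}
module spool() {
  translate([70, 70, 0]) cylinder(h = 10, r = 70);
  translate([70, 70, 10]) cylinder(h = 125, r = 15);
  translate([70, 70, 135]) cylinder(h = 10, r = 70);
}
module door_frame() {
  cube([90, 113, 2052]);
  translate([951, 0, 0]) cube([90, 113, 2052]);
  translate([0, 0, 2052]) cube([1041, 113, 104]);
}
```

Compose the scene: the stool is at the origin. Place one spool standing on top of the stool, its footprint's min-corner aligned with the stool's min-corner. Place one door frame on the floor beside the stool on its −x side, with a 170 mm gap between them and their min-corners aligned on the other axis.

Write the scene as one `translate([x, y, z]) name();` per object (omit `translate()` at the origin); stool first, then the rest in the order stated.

stool();
translate([0, 0, 407]) spool();
translate([-1211, 0, 0]) door_frame();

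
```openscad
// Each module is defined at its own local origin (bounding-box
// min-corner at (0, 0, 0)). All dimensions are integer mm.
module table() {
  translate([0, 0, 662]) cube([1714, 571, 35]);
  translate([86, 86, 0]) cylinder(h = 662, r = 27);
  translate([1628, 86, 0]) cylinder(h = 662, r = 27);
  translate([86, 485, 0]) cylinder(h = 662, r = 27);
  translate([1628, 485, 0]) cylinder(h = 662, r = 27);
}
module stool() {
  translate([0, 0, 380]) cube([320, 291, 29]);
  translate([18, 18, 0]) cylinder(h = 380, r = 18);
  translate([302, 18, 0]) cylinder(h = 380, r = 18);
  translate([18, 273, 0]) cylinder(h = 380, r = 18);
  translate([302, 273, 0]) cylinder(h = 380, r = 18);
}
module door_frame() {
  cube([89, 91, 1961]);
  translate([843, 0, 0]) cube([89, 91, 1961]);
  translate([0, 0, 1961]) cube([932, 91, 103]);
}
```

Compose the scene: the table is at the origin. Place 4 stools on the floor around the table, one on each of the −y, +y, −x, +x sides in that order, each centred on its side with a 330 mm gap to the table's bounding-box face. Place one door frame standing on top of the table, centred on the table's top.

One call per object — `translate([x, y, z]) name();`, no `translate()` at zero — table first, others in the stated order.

table();
translate([697, -621, 0]) stool();
translate([697, 901, 0]) stool();
translate([-650, 140, 0]) stool();
translate([2044, 140, 0]) stool();
translate([391, 240, 697]) door_frame();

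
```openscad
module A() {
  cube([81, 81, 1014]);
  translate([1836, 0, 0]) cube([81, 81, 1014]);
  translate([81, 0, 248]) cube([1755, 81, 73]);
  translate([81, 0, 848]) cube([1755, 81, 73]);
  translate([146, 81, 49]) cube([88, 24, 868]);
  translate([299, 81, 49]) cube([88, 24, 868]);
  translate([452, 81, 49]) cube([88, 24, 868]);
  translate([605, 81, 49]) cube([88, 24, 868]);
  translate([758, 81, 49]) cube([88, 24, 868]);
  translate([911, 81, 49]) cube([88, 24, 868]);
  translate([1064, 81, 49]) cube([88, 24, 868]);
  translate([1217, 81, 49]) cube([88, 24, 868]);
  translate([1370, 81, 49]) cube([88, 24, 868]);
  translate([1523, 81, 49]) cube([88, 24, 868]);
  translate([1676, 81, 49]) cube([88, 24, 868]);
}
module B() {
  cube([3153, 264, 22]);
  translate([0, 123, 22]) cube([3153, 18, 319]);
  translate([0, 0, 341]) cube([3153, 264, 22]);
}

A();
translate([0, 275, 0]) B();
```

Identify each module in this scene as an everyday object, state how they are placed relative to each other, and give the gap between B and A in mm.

The I-beam's nearest face is 170 mm from the fence section's +y face.

A is a fence section. B is an I-beam. The I-beam is on the floor beside the fence section on its +y side. The gap between the I-beam and the fence section is 170 mm.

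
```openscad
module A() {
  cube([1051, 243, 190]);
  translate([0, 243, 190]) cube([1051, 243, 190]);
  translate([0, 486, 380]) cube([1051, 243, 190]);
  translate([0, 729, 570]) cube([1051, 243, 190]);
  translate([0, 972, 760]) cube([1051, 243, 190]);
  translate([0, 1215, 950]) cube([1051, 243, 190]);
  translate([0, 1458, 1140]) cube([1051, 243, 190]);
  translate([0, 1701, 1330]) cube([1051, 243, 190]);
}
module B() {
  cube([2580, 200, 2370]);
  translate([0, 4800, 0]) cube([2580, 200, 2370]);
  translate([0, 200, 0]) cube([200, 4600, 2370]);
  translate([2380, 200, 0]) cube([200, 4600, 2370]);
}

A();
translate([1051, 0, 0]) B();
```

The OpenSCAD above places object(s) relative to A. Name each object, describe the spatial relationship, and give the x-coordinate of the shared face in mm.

A is a staircase. B is a house frame. The house frame is against the staircase's +x side, with their −y faces flush. The x-coordinate of the shared face is 1051 mm.

The staircase's +x face and the house frame's −x face are both at x = 1051 mm.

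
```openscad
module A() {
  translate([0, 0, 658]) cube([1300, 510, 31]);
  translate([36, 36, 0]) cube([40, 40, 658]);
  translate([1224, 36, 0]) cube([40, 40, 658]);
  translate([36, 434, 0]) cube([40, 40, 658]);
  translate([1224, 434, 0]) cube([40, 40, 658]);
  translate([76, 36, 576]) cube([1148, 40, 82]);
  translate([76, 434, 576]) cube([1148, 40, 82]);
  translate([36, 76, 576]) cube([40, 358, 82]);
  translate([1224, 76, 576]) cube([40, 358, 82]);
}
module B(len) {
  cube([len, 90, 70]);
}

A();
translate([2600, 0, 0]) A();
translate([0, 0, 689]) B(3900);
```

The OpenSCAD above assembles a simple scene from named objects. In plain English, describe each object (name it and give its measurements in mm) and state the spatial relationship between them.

A is a table with a 1300×510 mm rectangular top, 31 mm thick, top surface at z = 689 mm, supported by four 40×40 mm square legs, each inset 36 mm from the nearest pair of top edges, running from the floor. Four apron rails, 40 mm thick and 82 mm tall, run between adjacent legs with their top edges flush with the underside of the top and their outer faces flush with the legs' outer faces.

B is a rectangular beam 3900 mm long (x), 90 mm deep (y), 70 mm thick (z).

The beam spans the tops of two tables placed 1300 mm apart, resting at z = 689 mm.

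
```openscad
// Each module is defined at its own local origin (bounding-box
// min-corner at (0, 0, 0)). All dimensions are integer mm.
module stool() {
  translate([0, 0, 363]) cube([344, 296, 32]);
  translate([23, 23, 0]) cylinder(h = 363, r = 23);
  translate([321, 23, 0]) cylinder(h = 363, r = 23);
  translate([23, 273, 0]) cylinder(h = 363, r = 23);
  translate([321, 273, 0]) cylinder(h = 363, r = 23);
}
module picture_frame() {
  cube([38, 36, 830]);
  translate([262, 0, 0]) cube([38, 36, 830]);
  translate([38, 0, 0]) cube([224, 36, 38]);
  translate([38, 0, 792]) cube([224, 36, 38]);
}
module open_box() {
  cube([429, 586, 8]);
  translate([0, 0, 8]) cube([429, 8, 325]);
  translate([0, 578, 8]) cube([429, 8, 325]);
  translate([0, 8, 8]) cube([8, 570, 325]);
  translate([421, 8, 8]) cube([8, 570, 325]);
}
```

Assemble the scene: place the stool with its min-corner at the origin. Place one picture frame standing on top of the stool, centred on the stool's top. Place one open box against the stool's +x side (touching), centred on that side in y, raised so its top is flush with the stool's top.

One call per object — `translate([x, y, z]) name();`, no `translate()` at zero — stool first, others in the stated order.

stool();
translate([22, 130, 395]) picture_frame();
translate([344, -145, 62]) open_box();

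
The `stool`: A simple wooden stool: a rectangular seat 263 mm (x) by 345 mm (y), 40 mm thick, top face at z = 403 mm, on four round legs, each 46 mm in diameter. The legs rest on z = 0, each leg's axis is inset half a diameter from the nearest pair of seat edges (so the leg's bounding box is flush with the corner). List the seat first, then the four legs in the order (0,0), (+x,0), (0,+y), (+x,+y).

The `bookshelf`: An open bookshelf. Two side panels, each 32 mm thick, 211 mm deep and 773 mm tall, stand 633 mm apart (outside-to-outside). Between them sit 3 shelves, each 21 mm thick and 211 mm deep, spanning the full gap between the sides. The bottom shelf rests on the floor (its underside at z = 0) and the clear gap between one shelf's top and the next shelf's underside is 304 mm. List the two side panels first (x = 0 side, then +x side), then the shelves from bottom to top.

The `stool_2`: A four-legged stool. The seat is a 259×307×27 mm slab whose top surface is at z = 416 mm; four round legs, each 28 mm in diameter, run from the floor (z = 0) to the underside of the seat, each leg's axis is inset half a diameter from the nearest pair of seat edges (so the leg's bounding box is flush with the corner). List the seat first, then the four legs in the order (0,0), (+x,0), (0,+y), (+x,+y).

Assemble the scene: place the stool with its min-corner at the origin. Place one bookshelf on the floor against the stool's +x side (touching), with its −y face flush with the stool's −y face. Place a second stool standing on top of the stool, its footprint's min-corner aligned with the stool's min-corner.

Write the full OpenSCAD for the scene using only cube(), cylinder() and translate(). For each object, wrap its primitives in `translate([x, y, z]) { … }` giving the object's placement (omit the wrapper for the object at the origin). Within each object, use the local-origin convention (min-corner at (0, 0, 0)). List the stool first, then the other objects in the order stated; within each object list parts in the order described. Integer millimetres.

translate([0, 0, 363]) cube([263, 345, 40]);
translate([23, 23, 0]) cylinder(h = 363, r = 23);
translate([240, 23, 0]) cylinder(h = 363, r = 23);
translate([23, 322, 0]) cylinder(h = 363, r = 23);
translate([240, 322, 0]) cylinder(h = 363, r = 23);
translate([263, 0, 0]) {
  cube([32, 211, 773]);
  translate([601, 0, 0]) cube([32, 211, 773]);
  translate([32, 0, 0]) cube([569, 211, 21]);
  translate([32, 0, 325]) cube([569, 211, 21]);
  translate([32, 0, 650]) cube([569, 211, 21]);
}
translate([0, 0, 403]) {
  translate([0, 0, 389]) cube([259, 307, 27]);
  translate([14, 14, 0]) cylinder(h = 389, r = 14);
  translate([245, 14, 0]) cylinder(h = 389, r = 14);
  translate([14, 293, 0]) cylinder(h = 389, r = 14);
  translate([245, 293, 0]) cylinder(h = 389, r = 14);
}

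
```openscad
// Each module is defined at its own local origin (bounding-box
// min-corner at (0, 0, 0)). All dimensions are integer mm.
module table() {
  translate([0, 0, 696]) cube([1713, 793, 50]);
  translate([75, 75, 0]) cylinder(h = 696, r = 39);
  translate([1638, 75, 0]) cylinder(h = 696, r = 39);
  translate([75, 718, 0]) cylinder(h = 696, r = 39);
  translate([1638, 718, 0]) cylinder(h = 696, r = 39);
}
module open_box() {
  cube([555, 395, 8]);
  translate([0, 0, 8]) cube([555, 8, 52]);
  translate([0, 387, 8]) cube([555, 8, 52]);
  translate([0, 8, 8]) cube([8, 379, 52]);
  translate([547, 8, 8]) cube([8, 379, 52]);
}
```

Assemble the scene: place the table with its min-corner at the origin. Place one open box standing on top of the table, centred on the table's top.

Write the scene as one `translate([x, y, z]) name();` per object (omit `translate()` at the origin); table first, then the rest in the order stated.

table();
translate([579, 199, 746]) open_box();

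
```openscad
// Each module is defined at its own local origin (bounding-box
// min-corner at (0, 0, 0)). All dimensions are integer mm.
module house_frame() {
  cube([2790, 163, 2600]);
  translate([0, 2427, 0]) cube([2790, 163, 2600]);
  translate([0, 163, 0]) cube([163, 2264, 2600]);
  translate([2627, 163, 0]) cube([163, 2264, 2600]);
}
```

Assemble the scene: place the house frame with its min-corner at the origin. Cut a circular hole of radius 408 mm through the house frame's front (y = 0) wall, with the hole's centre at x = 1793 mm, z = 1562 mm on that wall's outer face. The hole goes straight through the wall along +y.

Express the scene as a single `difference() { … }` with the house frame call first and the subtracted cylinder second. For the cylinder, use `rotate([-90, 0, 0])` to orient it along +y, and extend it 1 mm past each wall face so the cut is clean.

difference() {
  house_frame();
  translate([1793, -1, 1562]) rotate([-90, 0, 0]) cylinder(h = 165, r = 408);
}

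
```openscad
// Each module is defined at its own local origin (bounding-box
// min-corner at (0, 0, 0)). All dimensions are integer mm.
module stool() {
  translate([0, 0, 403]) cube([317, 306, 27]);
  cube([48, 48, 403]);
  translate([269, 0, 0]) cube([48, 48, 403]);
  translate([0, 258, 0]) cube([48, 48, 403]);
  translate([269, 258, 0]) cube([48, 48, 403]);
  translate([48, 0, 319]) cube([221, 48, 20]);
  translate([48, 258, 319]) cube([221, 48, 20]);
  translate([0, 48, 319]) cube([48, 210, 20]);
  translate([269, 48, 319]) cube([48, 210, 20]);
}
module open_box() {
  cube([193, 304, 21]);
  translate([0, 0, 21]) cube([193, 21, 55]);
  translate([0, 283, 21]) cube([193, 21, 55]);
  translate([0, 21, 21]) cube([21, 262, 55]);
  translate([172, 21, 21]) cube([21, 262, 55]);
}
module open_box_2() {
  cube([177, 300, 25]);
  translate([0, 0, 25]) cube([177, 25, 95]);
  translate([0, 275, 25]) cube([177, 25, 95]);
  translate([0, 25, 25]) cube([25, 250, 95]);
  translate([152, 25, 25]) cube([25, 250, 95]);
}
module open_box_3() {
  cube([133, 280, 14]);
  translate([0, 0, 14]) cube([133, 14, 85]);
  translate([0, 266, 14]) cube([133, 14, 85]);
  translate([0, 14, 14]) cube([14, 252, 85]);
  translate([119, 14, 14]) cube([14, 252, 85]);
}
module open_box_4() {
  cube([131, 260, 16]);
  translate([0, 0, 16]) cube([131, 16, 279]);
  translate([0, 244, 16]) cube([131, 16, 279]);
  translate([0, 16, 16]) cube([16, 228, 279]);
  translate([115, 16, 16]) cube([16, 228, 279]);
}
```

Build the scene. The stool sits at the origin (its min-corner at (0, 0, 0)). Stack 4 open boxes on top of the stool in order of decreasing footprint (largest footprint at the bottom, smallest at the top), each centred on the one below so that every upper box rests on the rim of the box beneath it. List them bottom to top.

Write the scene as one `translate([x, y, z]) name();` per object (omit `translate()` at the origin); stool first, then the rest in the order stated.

stool();
translate([62, 1, 430]) open_box();
translate([70, 3, 506]) open_box_2();
translate([92, 13, 626]) open_box_3();
translate([93, 23, 725]) open_box_4();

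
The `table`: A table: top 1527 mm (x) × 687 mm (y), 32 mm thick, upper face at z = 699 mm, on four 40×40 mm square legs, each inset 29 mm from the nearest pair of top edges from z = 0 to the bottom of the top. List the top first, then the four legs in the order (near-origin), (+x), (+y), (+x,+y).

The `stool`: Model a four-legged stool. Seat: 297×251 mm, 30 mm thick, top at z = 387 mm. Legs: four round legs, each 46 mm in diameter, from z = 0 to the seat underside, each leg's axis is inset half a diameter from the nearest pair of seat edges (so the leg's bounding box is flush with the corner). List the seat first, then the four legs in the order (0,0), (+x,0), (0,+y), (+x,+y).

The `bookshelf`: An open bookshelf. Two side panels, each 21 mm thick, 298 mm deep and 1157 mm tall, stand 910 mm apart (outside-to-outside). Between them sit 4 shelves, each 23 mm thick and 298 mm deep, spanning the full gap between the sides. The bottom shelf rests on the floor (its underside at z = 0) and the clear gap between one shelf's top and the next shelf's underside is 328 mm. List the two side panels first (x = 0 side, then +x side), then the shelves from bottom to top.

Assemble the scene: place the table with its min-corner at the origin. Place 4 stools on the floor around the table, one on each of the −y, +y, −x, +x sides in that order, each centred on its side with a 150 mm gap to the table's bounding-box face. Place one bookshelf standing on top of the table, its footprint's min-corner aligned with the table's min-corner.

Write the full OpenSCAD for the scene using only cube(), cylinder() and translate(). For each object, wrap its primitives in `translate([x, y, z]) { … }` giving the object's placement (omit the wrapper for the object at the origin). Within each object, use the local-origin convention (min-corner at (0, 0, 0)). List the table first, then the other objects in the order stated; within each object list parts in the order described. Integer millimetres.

translate([0, 0, 667]) cube([1527, 687, 32]);
translate([29, 29, 0]) cube([40, 40, 667]);
translate([1458, 29, 0]) cube([40, 40, 667]);
translate([29, 618, 0]) cube([40, 40, 667]);
translate([1458, 618, 0]) cube([40, 40, 667]);
translate([615, -401, 0]) {
  translate([0, 0, 357]) cube([297, 251, 30]);
  translate([23, 23, 0]) cylinder(h = 357, r = 23);
  translate([274, 23, 0]) cylinder(h = 357, r = 23);
  translate([23, 228, 0]) cylinder(h = 357, r = 23);
  translate([274, 228, 0]) cylinder(h = 357, r = 23);
}
translate([615, 837, 0]) {
  translate([0, 0, 357]) cube([297, 251, 30]);
  translate([23, 23, 0]) cylinder(h = 357, r = 23);
  translate([274, 23, 0]) cylinder(h = 357, r = 23);
  translate([23, 228, 0]) cylinder(h = 357, r = 23);
  translate([274, 228, 0]) cylinder(h = 357, r = 23);
}
translate([-447, 218, 0]) {
  translate([0, 0, 357]) cube([297, 251, 30]);
  translate([23, 23, 0]) cylinder(h = 357, r = 23);
  translate([274, 23, 0]) cylinder(h = 357, r = 23);
  translate([23, 228, 0]) cylinder(h = 357, r = 23);
  translate([274, 228, 0]) cylinder(h = 357, r = 23);
}
translate([1677, 218, 0]) {
  translate([0, 0, 357]) cube([297, 251, 30]);
  translate([23, 23, 0]) cylinder(h = 357, r = 23);
  translate([274, 23, 0]) cylinder(h = 357, r = 23);
  translate([23, 228, 0]) cylinder(h = 357, r = 23);
  translate([274, 228, 0]) cylinder(h = 357, r = 23);
}
translate([0, 0, 699]) {
  cube([21, 298, 1157]);
  translate([889, 0, 0]) cube([21, 298, 1157]);
  translate([21, 0, 0]) cube([868, 298, 23]);
  translate([21, 0, 351]) cube([868, 298, 23]);
  translate([21, 0, 702]) cube([868, 298, 23]);
  translate([21, 0, 1053]) cube([868, 298, 23]);
}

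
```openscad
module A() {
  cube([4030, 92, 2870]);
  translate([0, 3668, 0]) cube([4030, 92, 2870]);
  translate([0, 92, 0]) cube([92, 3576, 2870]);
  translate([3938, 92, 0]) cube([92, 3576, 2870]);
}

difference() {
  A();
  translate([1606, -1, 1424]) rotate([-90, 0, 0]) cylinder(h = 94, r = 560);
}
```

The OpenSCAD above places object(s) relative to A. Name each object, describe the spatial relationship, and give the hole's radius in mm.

A is a house frame. The house frame has a circular hole through its front wall. The hole's radius is 560 mm.

The subtracted cylinder has r = 560 mm.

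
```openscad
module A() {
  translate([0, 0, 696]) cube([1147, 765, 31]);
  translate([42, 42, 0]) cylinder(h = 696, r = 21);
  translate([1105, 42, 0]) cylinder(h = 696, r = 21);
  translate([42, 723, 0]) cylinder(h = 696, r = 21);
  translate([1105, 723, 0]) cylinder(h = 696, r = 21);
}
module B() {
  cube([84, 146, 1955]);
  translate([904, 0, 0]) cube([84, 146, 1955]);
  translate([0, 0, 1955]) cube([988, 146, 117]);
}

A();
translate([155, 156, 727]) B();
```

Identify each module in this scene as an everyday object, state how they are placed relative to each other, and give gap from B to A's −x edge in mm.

The door frame's min-x is at 155; the table's min-x is 0; gap = 155 mm.

A is a table. B is a door frame. The door frame is on top of the table. The gap from the door frame to the table's −x edge is 155 mm.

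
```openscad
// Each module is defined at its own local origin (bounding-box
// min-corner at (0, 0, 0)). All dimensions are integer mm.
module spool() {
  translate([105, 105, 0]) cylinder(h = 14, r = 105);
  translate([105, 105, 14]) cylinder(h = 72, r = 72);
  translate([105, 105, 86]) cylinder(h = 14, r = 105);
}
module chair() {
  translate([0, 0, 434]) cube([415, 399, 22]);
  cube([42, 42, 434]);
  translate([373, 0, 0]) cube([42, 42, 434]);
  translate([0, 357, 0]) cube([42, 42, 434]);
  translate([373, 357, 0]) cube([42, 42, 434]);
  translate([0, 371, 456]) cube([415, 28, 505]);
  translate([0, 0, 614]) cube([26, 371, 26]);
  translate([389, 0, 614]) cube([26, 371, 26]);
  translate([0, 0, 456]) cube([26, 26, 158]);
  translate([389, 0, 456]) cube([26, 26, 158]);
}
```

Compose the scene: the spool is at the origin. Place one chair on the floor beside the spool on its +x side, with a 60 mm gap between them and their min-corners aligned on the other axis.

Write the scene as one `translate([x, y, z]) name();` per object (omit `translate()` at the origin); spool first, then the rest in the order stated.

spool();
translate([270, 0, 0]) chair();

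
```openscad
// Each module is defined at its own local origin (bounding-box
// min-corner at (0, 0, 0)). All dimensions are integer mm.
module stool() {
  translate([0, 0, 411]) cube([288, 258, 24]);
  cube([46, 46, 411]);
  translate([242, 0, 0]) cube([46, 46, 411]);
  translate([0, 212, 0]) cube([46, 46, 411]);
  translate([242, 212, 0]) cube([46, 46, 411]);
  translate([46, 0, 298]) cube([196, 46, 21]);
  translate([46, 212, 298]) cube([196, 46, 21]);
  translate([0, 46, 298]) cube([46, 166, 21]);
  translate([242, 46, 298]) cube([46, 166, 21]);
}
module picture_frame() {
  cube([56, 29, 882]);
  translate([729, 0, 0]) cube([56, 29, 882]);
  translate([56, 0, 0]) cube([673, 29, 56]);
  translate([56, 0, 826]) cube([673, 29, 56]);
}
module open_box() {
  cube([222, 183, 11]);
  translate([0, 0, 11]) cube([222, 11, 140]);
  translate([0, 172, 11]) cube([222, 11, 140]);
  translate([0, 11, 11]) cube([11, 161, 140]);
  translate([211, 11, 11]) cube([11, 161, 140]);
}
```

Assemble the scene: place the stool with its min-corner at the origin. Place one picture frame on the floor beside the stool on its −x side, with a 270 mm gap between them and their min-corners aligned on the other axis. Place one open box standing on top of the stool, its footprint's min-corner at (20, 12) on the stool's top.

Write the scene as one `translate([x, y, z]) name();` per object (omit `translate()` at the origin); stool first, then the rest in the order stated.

stool();
translate([-1055, 0, 0]) picture_frame();
translate([20, 12, 435]) open_box();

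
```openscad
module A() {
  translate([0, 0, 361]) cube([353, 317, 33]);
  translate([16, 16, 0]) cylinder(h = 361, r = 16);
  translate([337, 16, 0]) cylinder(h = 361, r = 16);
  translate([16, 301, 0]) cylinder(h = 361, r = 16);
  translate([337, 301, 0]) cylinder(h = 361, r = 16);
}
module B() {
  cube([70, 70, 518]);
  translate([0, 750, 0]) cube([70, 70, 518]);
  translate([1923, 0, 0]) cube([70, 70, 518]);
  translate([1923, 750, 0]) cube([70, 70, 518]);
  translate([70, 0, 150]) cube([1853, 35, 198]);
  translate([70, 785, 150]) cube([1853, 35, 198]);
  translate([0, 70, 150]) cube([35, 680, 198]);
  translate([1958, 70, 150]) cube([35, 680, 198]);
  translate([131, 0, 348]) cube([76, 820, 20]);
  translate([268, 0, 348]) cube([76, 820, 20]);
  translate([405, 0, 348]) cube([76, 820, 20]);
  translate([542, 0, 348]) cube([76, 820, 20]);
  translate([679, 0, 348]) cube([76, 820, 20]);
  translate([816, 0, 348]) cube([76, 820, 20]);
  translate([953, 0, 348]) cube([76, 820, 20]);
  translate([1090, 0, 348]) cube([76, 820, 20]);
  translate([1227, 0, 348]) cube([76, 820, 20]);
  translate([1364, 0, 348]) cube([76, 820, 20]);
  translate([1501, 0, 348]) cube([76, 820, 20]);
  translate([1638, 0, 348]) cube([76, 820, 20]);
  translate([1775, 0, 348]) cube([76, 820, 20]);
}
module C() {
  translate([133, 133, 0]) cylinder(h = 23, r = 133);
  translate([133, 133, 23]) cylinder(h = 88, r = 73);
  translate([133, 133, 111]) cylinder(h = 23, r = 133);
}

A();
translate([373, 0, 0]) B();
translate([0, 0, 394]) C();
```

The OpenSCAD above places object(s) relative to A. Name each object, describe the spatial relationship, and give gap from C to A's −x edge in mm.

The spool's min-x is at 0; the stool's min-x is 0; gap = 0 mm.

A is a stool. B is a bed frame. C is a spool. The bed frame is on the floor beside the stool on its +x side. The spool is on top of the stool. The gap from the spool to the stool's −x edge is 0 mm.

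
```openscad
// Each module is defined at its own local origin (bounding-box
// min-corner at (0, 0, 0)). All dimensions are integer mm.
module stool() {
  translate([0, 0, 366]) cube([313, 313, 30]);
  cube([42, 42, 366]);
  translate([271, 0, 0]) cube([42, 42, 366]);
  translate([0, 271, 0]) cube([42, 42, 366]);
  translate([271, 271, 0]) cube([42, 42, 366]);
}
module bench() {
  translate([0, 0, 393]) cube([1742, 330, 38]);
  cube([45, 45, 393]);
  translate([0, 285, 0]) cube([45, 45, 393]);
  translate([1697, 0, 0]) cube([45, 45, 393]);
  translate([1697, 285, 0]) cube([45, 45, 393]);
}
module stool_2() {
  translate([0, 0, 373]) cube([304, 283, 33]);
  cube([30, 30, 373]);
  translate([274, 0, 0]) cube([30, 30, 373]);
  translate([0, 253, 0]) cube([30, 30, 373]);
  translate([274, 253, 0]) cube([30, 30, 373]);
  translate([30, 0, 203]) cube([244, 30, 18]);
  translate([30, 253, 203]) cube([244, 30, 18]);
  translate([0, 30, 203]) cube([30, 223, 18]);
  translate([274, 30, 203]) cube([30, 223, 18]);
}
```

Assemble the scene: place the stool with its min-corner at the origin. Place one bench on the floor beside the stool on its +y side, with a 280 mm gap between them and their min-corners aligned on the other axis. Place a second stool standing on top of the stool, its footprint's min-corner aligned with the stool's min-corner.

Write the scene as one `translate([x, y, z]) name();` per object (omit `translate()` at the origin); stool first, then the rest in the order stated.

stool();
translate([0, 593, 0]) bench();
translate([0, 0, 396]) stool_2();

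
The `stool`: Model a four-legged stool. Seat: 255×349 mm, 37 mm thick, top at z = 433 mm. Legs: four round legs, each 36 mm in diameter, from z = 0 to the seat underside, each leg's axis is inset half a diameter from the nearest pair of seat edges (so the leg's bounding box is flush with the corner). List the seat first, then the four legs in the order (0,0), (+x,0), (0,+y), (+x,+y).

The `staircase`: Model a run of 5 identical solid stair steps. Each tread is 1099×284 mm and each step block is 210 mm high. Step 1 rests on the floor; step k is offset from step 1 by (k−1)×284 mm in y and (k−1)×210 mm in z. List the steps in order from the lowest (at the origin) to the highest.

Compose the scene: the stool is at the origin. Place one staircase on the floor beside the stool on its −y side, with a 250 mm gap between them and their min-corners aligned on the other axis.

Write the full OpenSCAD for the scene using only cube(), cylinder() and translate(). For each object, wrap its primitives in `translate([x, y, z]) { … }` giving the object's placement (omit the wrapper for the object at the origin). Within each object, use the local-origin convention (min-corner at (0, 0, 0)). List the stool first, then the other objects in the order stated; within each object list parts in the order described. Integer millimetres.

translate([0, 0, 396]) cube([255, 349, 37]);
translate([18, 18, 0]) cylinder(h = 396, r = 18);
translate([237, 18, 0]) cylinder(h = 396, r = 18);
translate([18, 331, 0]) cylinder(h = 396, r = 18);
translate([237, 331, 0]) cylinder(h = 396, r = 18);
translate([0, -1670, 0]) {
  cube([1099, 284, 210]);
  translate([0, 284, 210]) cube([1099, 284, 210]);
  translate([0, 568, 420]) cube([1099, 284, 210]);
  translate([0, 852, 630]) cube([1099, 284, 210]);
  translate([0, 1136, 840]) cube([1099, 284, 210]);
}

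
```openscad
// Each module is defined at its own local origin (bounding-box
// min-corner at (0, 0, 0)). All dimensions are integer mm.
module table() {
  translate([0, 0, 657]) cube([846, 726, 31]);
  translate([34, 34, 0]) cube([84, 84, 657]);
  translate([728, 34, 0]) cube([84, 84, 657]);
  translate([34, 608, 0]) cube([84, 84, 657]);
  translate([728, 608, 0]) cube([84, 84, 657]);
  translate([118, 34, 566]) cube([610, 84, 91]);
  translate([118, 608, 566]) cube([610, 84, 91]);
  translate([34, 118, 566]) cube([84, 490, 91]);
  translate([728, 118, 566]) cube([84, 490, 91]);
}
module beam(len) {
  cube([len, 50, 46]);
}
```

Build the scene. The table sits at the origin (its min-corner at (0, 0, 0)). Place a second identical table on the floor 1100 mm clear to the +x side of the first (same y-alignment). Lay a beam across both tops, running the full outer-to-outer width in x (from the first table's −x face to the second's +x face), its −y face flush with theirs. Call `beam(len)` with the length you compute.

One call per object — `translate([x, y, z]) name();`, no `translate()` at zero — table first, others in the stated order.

table();
translate([1946, 0, 0]) table();
translate([0, 0, 688]) beam(2792);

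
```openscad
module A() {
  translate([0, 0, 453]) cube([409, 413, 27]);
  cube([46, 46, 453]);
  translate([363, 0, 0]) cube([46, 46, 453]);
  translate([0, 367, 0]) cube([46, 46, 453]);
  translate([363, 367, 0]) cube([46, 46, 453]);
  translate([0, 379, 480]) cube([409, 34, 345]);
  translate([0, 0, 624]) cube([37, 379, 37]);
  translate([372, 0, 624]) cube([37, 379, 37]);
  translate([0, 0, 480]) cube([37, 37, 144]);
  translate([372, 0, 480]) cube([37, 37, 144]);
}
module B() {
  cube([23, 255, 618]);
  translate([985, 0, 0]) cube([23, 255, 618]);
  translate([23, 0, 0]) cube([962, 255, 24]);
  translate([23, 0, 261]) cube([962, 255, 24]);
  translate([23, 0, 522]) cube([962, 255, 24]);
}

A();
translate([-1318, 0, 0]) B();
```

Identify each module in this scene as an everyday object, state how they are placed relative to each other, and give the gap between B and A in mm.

The bookshelf's nearest face is 310 mm from the chair's −x face.

A is a chair. B is a bookshelf. The bookshelf is on the floor beside the chair on its −x side. The gap between the bookshelf and the chair is 310 mm.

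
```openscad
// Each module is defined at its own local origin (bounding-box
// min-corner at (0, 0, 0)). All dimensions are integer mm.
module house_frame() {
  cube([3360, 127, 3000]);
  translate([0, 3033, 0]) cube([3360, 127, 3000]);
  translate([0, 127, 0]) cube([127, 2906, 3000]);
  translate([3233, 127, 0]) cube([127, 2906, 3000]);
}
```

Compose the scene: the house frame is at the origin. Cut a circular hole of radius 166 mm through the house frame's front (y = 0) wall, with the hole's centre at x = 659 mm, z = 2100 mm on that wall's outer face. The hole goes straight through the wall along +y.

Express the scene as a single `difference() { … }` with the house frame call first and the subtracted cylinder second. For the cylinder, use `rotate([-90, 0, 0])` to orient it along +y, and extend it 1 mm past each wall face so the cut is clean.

difference() {
  house_frame();
  translate([659, -1, 2100]) rotate([-90, 0, 0]) cylinder(h = 129, r = 166);
}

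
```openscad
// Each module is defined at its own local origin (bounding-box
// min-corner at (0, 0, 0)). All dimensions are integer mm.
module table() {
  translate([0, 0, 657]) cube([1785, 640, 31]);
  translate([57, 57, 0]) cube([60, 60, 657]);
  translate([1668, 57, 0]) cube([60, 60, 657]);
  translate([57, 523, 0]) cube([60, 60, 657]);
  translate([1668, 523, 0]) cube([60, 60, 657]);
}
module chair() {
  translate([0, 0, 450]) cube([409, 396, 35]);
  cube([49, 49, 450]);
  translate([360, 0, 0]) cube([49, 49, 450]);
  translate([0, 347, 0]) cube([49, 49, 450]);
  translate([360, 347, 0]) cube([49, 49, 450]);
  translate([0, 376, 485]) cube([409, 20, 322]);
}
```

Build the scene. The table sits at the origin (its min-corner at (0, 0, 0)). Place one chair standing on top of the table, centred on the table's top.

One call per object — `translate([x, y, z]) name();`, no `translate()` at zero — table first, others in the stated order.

table();
translate([688, 122, 688]) chair();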